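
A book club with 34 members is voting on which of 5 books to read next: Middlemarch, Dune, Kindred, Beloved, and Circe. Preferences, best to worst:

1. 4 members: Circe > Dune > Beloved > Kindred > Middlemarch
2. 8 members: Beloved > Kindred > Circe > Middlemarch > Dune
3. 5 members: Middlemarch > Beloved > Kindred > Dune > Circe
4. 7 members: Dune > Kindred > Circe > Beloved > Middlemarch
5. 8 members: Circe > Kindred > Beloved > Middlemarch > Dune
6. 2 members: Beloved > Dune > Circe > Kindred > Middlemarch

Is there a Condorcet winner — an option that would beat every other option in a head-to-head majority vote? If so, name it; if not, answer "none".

Checking pairwise contests:
Kindred beats Middlemarch 29–5.
Middlemarch beats Dune 21–13.
Beloved beats Kindred 19–15.
Circe beats Beloved 19–15.
Kindred beats Circe 20–14.
Every option loses at least one head-to-head, so there is no Condorcet winner.

none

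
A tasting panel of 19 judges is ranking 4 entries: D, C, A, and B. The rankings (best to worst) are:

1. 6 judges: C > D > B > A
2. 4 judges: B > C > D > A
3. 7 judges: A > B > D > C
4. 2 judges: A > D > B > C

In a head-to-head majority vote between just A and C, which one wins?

Voters preferring A to C: 9; preferring C to A: 10.
C wins the head-to-head.

C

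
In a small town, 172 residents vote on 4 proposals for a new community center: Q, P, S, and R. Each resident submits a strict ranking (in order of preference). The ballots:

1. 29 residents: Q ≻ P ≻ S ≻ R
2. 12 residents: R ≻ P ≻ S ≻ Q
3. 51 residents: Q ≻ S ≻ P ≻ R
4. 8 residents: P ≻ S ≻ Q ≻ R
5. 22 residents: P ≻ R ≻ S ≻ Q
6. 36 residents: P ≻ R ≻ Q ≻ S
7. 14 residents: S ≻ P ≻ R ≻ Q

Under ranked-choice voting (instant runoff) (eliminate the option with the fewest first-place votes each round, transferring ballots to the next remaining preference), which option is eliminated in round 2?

Round 1: Q 80, P 66, S 14, R 12. Eliminate R.
Round 2: Q 80, P 78, S 14. Eliminate S.

S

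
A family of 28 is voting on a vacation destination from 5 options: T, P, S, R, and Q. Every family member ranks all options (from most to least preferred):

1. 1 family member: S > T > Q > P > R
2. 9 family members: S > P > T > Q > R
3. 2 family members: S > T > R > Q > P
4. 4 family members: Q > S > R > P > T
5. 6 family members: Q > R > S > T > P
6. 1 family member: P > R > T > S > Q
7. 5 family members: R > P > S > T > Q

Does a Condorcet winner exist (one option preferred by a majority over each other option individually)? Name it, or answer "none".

S

S vs T: 27–1 for S.
S vs P: 22–6 for S.
S vs R: 16–12 for S.
S vs Q: 18–10 for S.
S beats every other option head-to-head.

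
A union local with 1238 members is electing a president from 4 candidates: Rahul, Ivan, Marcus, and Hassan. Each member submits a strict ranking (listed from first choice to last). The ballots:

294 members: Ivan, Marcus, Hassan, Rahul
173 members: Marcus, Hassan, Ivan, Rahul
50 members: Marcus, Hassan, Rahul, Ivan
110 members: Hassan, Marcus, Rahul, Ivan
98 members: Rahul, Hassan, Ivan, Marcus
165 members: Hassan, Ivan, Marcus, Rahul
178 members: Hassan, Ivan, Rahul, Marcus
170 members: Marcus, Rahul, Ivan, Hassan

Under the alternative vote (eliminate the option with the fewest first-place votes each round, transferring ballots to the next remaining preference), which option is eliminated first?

Round 1: Rahul 98, Ivan 294, Marcus 393, Hassan 453. Eliminate Rahul.

Rahul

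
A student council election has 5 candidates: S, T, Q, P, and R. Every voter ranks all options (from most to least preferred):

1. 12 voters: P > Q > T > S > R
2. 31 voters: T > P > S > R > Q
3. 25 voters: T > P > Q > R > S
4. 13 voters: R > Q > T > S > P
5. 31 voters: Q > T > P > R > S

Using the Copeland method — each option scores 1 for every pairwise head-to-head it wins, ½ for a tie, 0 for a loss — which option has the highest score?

S: loses to T, Q, P, and R → score 0.
T: beats S, P, and R; ties Q → score 3.5.
Q: beats S and R; ties T; loses to P → score 2.5.
P: beats S, Q, and R; loses to T → score 3.
R: beats S; loses to T, Q, and P → score 1.
T has the best pairwise record.

T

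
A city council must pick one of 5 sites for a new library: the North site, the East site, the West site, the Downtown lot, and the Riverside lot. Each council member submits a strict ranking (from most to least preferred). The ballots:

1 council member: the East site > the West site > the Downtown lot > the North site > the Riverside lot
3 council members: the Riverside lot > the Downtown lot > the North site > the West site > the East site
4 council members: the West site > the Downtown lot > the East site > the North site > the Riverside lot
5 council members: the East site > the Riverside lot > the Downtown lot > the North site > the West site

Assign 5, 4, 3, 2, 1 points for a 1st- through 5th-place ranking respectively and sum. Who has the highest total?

the North site: 1·2 + 3·3 + 4·2 + 5·2 = 29
the East site: 1·5 + 3·1 + 4·3 + 5·5 = 45
the West site: 1·4 + 3·2 + 4·5 + 5·1 = 35
the Downtown lot: 1·3 + 3·4 + 4·4 + 5·3 = 46
the Riverside lot: 1·1 + 3·5 + 4·1 + 5·4 = 40
the Downtown lot has the highest Borda score (46).

the Downtown lot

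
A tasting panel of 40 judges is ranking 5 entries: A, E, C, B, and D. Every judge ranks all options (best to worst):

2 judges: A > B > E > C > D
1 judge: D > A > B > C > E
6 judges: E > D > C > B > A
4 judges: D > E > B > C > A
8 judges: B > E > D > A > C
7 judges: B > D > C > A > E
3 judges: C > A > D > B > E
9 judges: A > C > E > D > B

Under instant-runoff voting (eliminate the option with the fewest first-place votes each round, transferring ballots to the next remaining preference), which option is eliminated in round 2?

D

Round 1: A 11, E 6, C 3, B 15, D 5. Eliminate C.
Round 2: A 14, E 6, B 15, D 5. Eliminate D.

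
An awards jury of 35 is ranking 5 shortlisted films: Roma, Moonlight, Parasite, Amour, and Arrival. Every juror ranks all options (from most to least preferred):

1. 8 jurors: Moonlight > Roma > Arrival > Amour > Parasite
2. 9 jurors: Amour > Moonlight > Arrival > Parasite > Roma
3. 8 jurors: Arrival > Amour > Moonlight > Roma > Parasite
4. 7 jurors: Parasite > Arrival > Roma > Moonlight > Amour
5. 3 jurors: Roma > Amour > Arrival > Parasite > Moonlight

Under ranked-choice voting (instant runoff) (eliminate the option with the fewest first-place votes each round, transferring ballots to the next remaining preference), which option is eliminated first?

Round 1: Roma 3, Moonlight 8, Parasite 7, Amour 9, Arrival 8. Eliminate Roma.

Roma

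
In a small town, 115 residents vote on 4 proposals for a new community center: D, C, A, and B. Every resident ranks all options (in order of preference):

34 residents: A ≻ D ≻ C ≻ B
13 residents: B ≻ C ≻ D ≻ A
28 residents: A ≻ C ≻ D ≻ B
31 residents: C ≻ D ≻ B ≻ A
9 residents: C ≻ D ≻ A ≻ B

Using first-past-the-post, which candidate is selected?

First-place votes: D 0, C 40, A 62, B 13.
A has the most first-place votes.

A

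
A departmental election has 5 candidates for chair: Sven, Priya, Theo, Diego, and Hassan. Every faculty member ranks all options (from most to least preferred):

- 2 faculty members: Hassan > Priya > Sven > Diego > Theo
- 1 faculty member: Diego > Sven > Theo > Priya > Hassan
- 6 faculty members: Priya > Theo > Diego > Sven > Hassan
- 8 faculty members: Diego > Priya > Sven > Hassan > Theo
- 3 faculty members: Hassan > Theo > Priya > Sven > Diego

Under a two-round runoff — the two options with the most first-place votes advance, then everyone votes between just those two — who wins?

Round 1 first-place votes: Sven 0, Priya 6, Theo 0, Diego 9, Hassan 5.
Diego and Priya advance.
Runoff: Diego is preferred to Priya by 9 voters; Priya by 11.
Priya wins the runoff.

Priya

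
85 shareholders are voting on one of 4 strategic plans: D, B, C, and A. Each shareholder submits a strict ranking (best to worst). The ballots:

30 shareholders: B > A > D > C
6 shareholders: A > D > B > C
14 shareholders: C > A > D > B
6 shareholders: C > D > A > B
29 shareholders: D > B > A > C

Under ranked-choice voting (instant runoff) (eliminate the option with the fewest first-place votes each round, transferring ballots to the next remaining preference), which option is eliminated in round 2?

Round 1: D 29, B 30, C 20, A 6. Eliminate A.
Round 2: D 35, B 30, C 20. Eliminate C.

C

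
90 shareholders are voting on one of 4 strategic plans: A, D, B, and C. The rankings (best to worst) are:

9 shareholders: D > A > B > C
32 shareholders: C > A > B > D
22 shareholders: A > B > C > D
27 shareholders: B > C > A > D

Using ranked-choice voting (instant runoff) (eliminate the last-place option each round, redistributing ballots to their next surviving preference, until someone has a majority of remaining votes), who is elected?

Round 1: A 22, D 9, B 27, C 32. Eliminate D.
Round 2: A 31, B 27, C 32. Eliminate B.
Round 3: A 31, C 59. C has a majority.

C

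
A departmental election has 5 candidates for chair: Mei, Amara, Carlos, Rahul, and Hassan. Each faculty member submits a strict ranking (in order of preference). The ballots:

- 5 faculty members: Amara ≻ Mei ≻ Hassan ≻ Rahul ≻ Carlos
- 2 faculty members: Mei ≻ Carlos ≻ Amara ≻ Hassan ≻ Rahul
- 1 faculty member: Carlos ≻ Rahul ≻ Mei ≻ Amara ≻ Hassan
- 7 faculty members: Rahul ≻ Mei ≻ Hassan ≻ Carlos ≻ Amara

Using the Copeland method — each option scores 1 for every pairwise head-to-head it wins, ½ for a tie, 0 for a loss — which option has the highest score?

Mei: beats Amara, Carlos, and Hassan; loses to Rahul → score 3.
Amara: beats Hassan; loses to Mei, Carlos, and Rahul → score 1.
Carlos: beats Amara; loses to Mei, Rahul, and Hassan → score 1.
Rahul: beats Mei, Amara, Carlos, and Hassan → score 4.
Hassan: beats Carlos; loses to Mei, Amara, and Rahul → score 1.
Rahul has the best pairwise record.

Rahul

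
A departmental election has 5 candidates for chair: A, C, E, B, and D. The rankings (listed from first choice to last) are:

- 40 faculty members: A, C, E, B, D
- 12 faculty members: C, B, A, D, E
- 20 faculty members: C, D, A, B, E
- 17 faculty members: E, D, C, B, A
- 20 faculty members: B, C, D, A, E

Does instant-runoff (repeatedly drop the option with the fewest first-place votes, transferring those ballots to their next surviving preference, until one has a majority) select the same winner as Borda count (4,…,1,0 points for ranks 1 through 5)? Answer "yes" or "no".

Instant-runoff — R1 A 40, C 32, E 17, B 20, D 0 (D out); R2 A 40, C 32, E 17, B 20 (E out); R3 A 40, C 49, B 20 (B out); R4 A 40, C 69 (C winner). Winner: C.
Borda — scores: A 244, C 342, E 148, B 193, D 163. Winner: C.
The two methods agree.

yes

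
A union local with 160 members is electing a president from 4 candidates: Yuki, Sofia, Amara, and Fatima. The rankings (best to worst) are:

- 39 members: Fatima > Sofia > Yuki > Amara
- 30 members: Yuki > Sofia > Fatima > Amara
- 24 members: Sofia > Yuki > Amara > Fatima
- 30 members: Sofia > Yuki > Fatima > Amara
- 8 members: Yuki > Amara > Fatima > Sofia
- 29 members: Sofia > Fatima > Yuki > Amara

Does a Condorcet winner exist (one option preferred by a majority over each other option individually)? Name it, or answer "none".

Sofia

Sofia vs Yuki: 122–38 for Sofia.
Sofia vs Amara: 152–8 for Sofia.
Sofia vs Fatima: 113–47 for Sofia.
Sofia beats every other option head-to-head.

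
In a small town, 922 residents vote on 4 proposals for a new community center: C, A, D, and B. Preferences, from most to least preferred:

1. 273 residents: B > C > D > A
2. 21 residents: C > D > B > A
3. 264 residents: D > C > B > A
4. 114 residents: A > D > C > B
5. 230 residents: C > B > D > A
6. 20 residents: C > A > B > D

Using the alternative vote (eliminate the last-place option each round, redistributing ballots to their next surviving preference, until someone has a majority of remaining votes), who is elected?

Round 1: C 271, A 114, D 264, B 273. Eliminate A.
Round 2: C 271, D 378, B 273. Eliminate C.
Round 3: D 399, B 523. B has a majority.

B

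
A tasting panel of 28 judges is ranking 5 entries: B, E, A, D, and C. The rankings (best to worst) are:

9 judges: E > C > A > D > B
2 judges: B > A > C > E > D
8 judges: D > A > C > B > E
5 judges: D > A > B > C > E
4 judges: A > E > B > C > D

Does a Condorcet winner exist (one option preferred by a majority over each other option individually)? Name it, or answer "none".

A vs B: 26–2 for A.
A vs E: 19–9 for A.
A vs D: 15–13 for A.
A vs C: 19–9 for A.
A beats every other option head-to-head.

A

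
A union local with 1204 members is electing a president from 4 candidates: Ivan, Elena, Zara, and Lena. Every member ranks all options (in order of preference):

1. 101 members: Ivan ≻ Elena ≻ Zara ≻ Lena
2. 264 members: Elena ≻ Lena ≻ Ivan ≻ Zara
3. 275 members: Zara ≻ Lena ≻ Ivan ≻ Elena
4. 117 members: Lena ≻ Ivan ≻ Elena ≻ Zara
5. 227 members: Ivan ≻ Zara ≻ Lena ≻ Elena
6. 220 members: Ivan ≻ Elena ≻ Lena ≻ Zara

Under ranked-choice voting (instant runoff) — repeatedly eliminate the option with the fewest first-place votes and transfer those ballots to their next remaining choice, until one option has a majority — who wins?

Ivan

Round 1: Ivan 548, Elena 264, Zara 275, Lena 117. Eliminate Lena.
Round 2: Ivan 665, Elena 264, Zara 275. Ivan has a majority.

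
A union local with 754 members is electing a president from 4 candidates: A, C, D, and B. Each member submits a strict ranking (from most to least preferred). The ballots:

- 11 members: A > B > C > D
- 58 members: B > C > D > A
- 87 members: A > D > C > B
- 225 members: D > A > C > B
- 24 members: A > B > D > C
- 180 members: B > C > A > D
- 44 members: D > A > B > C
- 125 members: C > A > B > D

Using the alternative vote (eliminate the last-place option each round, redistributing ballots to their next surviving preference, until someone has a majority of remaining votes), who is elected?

B

Round 1: A 122, C 125, D 269, B 238. Eliminate A.
Round 2: C 125, D 356, B 273. Eliminate C.
Round 3: D 356, B 398. B has a majority.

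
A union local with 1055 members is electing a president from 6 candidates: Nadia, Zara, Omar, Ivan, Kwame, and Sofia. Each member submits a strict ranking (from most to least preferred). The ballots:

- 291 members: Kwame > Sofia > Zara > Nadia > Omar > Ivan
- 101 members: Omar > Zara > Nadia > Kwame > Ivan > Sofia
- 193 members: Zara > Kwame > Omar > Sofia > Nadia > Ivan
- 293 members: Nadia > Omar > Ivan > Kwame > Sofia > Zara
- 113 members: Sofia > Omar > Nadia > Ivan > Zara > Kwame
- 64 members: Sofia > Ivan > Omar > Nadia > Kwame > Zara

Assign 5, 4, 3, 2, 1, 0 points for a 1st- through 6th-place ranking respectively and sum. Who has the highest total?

Omar

Nadia: 291·2 + 101·3 + 193·1 + 293·5 + 113·3 + 64·2 = 3010
Zara: 291·3 + 101·4 + 193·5 + 293·0 + 113·1 + 64·0 = 2355
Omar: 291·1 + 101·5 + 193·3 + 293·4 + 113·4 + 64·3 = 3191
Ivan: 291·0 + 101·1 + 193·0 + 293·3 + 113·2 + 64·4 = 1462
Kwame: 291·5 + 101·2 + 193·4 + 293·2 + 113·0 + 64·1 = 3079
Sofia: 291·4 + 101·0 + 193·2 + 293·1 + 113·5 + 64·5 = 2728
Omar has the highest Borda score (3191).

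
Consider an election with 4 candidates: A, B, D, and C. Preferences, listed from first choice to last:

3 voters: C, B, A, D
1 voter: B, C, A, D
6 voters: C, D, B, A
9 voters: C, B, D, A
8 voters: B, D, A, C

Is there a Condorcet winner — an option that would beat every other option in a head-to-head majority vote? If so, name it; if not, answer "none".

C vs A: 19–8 for C.
C vs B: 18–9 for C.
C vs D: 19–8 for C.
C beats every other option head-to-head.

C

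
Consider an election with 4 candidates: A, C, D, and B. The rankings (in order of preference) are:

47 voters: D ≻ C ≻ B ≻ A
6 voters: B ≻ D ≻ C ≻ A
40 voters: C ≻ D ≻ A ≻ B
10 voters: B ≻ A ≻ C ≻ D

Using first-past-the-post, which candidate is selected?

D

First-place votes: A 0, C 40, D 47, B 16.
D has the most first-place votes.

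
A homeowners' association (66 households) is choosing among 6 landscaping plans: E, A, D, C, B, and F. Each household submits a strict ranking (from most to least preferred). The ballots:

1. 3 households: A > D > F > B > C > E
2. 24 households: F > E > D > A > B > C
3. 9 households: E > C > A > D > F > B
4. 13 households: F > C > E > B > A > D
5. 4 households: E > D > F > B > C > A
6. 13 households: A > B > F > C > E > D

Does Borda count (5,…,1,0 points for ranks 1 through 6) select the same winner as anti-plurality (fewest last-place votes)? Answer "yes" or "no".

yes

Borda — scores: E 213, A 168, D 118, C 121, B 116, F 254. Winner: F.
Anti-plurality — last-place votes: E 3, A 4, D 26, C 24, B 9, F 0. Winner: F.
The two methods agree.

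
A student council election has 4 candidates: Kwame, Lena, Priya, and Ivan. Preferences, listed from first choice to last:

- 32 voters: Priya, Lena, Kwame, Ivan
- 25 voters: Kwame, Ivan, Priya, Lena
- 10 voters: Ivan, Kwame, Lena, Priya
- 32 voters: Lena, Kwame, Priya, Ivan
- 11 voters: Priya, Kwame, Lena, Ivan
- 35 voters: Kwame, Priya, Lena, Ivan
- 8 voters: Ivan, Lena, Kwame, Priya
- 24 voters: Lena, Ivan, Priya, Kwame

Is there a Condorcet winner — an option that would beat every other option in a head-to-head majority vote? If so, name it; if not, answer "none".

none

Checking pairwise contests:
Lena beats Kwame 96–81.
Priya beats Lena 103–74.
Kwame beats Priya 110–67.
Kwame beats Ivan 135–42.
Every option loses at least one head-to-head, so there is no Condorcet winner.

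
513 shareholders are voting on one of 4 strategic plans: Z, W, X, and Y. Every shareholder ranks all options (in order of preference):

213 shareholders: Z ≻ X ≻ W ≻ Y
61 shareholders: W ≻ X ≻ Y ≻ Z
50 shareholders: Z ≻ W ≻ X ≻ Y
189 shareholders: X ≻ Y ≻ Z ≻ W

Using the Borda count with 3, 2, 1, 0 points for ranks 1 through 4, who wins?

Z: 213·3 + 61·0 + 50·3 + 189·1 = 978
W: 213·1 + 61·3 + 50·2 + 189·0 = 496
X: 213·2 + 61·2 + 50·1 + 189·3 = 1165
Y: 213·0 + 61·1 + 50·0 + 189·2 = 439
X has the highest Borda score (1165).

X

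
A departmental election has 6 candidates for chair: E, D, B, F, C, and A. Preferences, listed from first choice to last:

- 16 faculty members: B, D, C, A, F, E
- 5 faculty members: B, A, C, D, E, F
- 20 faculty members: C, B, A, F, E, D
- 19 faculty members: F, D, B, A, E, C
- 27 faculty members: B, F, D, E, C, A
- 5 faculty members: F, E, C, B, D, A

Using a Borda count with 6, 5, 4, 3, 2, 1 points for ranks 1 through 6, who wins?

B

E: 16·1 + 5·2 + 20·2 + 19·2 + 27·3 + 5·5 = 210
D: 16·5 + 5·3 + 20·1 + 19·5 + 27·4 + 5·2 = 328
B: 16·6 + 5·6 + 20·5 + 19·4 + 27·6 + 5·3 = 479
F: 16·2 + 5·1 + 20·3 + 19·6 + 27·5 + 5·6 = 376
C: 16·4 + 5·4 + 20·6 + 19·1 + 27·2 + 5·4 = 297
A: 16·3 + 5·5 + 20·4 + 19·3 + 27·1 + 5·1 = 242
B has the highest Borda score (479).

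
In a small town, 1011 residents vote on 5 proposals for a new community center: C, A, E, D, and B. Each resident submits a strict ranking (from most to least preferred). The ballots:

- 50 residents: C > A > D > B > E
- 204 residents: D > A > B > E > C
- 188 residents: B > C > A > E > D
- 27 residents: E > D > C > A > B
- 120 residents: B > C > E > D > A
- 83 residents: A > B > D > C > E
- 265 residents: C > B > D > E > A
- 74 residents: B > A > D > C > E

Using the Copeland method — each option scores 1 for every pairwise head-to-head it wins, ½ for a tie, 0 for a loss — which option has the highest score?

C: beats A, E, and D; loses to B → score 3.
A: beats E; loses to C, D, and B → score 1.
E: loses to C, A, D, and B → score 0.
D: beats A and E; loses to C and B → score 2.
B: beats C, A, E, and D → score 4.
B has the best pairwise record.

B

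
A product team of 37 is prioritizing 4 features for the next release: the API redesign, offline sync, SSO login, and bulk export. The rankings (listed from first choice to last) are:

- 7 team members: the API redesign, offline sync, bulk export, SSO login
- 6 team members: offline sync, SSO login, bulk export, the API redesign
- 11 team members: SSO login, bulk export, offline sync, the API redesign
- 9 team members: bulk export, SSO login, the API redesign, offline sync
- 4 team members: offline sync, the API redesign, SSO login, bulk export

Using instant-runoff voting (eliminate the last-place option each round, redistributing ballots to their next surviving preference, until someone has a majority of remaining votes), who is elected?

SSO login

Round 1: the API redesign 7, offline sync 10, SSO login 11, bulk export 9. Eliminate the API redesign.
Round 2: offline sync 17, SSO login 11, bulk export 9. Eliminate bulk export.
Round 3: offline sync 17, SSO login 20. SSO login has a majority.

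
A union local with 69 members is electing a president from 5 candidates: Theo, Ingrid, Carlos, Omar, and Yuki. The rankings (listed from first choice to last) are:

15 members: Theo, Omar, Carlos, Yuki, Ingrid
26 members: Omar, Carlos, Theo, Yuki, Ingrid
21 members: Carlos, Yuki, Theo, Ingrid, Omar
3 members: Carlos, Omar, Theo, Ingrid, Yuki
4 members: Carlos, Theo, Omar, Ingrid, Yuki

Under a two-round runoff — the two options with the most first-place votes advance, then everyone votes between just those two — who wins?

Omar

Round 1 first-place votes: Theo 15, Ingrid 0, Carlos 28, Omar 26, Yuki 0.
Carlos and Omar advance.
Runoff: Carlos is preferred to Omar by 28 voters; Omar by 41.
Omar wins the runoff.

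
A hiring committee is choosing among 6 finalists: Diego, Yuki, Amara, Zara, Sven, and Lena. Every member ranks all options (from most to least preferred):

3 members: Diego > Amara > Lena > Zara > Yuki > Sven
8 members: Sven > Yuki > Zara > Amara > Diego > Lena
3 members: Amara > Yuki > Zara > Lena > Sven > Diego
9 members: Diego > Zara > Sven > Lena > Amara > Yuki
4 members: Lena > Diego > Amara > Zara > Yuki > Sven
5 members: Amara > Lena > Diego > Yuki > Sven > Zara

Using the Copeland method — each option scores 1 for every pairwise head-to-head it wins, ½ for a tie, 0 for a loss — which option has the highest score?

Diego: beats Yuki, Zara, Sven, and Lena; ties Amara → score 4.5.
Yuki: ties Zara; loses to Diego, Amara, Sven, and Lena → score 0.5.
Amara: beats Yuki and Lena; ties Diego; loses to Zara and Sven → score 2.5.
Zara: beats Amara, Sven, and Lena; ties Yuki; loses to Diego → score 3.5.
Sven: beats Yuki, Amara, and Lena; loses to Diego and Zara → score 3.
Lena: beats Yuki; loses to Diego, Amara, Zara, and Sven → score 1.
Diego has the best pairwise record.

Diego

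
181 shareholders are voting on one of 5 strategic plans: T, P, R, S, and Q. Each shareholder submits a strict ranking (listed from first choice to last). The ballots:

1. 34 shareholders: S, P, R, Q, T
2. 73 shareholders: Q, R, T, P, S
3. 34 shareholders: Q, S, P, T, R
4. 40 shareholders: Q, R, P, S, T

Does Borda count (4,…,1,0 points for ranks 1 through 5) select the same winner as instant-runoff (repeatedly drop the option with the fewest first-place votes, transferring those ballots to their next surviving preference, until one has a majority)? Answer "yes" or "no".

yes

Borda — scores: T 180, P 323, R 407, S 278, Q 622. Winner: Q.
Instant-runoff — R1 T 0, P 0, R 0, S 34, Q 147 (Q winner). Winner: Q.
The two methods agree.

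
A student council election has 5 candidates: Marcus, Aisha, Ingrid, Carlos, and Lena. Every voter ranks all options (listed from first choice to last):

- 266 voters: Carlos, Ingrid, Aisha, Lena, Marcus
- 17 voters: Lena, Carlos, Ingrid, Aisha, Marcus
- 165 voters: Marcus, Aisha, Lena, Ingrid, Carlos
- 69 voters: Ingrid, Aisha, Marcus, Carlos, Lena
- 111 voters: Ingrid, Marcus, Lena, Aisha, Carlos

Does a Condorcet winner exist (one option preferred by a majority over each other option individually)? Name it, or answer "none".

Ingrid

Ingrid vs Marcus: 463–165 for Ingrid.
Ingrid vs Aisha: 463–165 for Ingrid.
Ingrid vs Carlos: 345–283 for Ingrid.
Ingrid vs Lena: 446–182 for Ingrid.
Ingrid beats every other option head-to-head.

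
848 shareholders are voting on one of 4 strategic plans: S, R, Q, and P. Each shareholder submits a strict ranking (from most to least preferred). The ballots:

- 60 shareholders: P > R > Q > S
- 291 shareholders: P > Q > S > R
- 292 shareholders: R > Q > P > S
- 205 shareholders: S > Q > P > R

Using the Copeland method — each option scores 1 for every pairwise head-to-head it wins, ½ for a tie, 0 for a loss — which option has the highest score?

Q

S: beats R; loses to Q and P → score 1.
R: loses to S, Q, and P → score 0.
Q: beats S, R, and P → score 3.
P: beats S and R; loses to Q → score 2.
Q has the best pairwise record.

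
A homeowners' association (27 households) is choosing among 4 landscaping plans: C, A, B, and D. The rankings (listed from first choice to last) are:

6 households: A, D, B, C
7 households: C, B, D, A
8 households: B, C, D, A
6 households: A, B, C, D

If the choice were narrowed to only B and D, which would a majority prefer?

B

Voters preferring B to D: 21; preferring D to B: 6.
B wins the head-to-head.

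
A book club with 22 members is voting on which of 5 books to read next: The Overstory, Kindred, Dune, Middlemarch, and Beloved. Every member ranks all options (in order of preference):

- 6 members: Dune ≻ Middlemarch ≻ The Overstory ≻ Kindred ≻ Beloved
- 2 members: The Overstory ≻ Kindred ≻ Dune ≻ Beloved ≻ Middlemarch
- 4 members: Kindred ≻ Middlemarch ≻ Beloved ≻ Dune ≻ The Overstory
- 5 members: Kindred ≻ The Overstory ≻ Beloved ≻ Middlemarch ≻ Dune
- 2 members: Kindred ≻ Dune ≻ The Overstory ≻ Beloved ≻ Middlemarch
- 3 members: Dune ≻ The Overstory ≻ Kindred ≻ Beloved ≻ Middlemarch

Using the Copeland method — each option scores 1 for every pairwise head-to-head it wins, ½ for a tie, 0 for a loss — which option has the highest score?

The Overstory: beats Middlemarch and Beloved; ties Kindred; loses to Dune → score 2.5.
Kindred: beats Dune, Middlemarch, and Beloved; ties The Overstory → score 3.5.
Dune: beats The Overstory, Middlemarch, and Beloved; loses to Kindred → score 3.
Middlemarch: loses to The Overstory, Kindred, Dune, and Beloved → score 0.
Beloved: beats Middlemarch; loses to The Overstory, Kindred, and Dune → score 1.
Kindred has the best pairwise record.

Kindred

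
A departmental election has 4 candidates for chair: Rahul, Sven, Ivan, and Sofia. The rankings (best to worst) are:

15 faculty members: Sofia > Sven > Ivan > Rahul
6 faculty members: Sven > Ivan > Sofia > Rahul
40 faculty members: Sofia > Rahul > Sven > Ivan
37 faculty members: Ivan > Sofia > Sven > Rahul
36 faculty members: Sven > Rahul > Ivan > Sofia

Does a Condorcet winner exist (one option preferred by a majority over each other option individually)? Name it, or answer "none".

none

Checking pairwise contests:
Sven beats Rahul 94–40.
Sofia beats Sven 92–42.
Rahul beats Ivan 76–58.
Ivan beats Sofia 79–55.
Every option loses at least one head-to-head, so there is no Condorcet winner.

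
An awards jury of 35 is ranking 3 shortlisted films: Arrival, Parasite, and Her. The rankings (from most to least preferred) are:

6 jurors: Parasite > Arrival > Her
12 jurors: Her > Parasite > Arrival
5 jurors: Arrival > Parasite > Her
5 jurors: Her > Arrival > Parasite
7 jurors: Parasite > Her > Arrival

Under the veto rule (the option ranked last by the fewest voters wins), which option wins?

Parasite

Last-place votes: Arrival 19, Parasite 5, Her 11.
Parasite is ranked last by the fewest voters, so Parasite wins.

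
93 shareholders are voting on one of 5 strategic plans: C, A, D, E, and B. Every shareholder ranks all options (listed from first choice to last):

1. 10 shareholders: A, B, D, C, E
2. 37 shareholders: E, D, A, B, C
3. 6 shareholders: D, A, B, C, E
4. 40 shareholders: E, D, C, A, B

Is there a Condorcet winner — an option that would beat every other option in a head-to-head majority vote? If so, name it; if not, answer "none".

E vs C: 77–16 for E.
E vs A: 77–16 for E.
E vs D: 77–16 for E.
E vs B: 77–16 for E.
E beats every other option head-to-head.

E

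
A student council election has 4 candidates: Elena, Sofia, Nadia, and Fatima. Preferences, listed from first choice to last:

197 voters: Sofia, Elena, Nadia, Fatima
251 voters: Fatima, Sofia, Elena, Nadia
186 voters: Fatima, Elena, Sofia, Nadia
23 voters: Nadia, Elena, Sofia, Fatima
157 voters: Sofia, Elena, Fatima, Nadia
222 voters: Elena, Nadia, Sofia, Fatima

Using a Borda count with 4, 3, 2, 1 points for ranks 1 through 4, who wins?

Elena: 197·3 + 251·2 + 186·3 + 23·3 + 157·3 + 222·4 = 3079
Sofia: 197·4 + 251·3 + 186·2 + 23·2 + 157·4 + 222·2 = 3031
Nadia: 197·2 + 251·1 + 186·1 + 23·4 + 157·1 + 222·3 = 1746
Fatima: 197·1 + 251·4 + 186·4 + 23·1 + 157·2 + 222·1 = 2504
Elena has the highest Borda score (3079).

Elena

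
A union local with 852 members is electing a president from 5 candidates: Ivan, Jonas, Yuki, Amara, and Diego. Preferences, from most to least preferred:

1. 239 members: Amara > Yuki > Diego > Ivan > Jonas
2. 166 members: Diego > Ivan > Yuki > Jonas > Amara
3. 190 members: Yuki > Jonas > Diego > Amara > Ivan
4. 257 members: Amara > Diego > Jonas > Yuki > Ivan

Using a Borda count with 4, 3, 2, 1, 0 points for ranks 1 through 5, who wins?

Ivan: 239·1 + 166·3 + 190·0 + 257·0 = 737
Jonas: 239·0 + 166·1 + 190·3 + 257·2 = 1250
Yuki: 239·3 + 166·2 + 190·4 + 257·1 = 2066
Amara: 239·4 + 166·0 + 190·1 + 257·4 = 2174
Diego: 239·2 + 166·4 + 190·2 + 257·3 = 2293
Diego has the highest Borda score (2293).

Diego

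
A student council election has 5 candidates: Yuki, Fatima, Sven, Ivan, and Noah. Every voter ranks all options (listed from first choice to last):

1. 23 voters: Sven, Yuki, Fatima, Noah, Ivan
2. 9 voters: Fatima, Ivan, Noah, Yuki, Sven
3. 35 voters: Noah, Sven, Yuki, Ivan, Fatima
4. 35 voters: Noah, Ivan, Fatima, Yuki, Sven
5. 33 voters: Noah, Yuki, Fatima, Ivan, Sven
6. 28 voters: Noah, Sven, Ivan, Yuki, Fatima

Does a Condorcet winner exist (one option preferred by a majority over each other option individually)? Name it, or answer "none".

Noah vs Yuki: 140–23 for Noah.
Noah vs Fatima: 131–32 for Noah.
Noah vs Sven: 140–23 for Noah.
Noah vs Ivan: 154–9 for Noah.
Noah beats every other option head-to-head.

Noah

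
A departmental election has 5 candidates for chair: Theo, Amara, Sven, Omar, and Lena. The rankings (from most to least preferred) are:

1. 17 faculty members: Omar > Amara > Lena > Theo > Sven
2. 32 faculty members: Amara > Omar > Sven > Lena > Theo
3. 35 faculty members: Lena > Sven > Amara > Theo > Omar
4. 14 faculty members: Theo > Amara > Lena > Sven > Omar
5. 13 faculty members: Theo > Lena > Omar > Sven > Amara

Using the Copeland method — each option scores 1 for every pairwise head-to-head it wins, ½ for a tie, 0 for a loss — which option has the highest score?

Amara

Theo: beats Omar; loses to Amara, Sven, and Lena → score 1.
Amara: beats Theo, Sven, Omar, and Lena → score 4.
Sven: beats Theo; loses to Amara, Omar, and Lena → score 1.
Omar: beats Sven; loses to Theo, Amara, and Lena → score 1.
Lena: beats Theo, Sven, and Omar; loses to Amara → score 3.
Amara has the best pairwise record.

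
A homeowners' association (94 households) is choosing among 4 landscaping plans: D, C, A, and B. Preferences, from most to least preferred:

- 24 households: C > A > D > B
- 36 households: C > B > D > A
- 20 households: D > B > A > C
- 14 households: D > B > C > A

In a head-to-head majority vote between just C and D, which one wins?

Voters preferring C to D: 60; preferring D to C: 34.
C wins the head-to-head.

C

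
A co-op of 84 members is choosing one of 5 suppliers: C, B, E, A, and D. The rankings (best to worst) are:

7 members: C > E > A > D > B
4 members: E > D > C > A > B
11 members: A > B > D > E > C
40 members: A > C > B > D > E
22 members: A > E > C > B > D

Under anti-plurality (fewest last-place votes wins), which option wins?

A

Last-place votes: C 11, B 11, E 40, A 0, D 22.
A is ranked last by the fewest voters, so A wins.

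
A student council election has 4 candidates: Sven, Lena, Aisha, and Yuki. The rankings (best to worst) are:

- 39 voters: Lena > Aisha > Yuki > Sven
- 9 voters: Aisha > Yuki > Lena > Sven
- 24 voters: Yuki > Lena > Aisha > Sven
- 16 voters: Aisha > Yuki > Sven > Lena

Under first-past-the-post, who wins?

First-place votes: Sven 0, Lena 39, Aisha 25, Yuki 24.
Lena has the most first-place votes.

Lena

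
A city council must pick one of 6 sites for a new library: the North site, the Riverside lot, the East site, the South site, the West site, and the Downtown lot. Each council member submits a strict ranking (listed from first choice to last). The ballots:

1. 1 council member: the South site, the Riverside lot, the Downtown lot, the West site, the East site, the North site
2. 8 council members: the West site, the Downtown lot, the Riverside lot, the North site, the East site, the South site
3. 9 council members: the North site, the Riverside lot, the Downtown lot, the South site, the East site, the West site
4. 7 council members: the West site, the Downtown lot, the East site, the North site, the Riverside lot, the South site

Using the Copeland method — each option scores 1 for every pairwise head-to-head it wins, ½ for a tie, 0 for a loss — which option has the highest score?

the West site

the North site: beats the Riverside lot, the East site, and the South site; loses to the West site and the Downtown lot → score 3.
the Riverside lot: beats the East site and the South site; loses to the North site, the West site, and the Downtown lot → score 2.
the East site: beats the South site; loses to the North site, the Riverside lot, the West site, and the Downtown lot → score 1.
the South site: loses to the North site, the Riverside lot, the East site, the West site, and the Downtown lot → score 0.
the West site: beats the North site, the Riverside lot, the East site, the South site, and the Downtown lot → score 5.
the Downtown lot: beats the North site, the Riverside lot, the East site, and the South site; loses to the West site → score 4.
the West site has the best pairwise record.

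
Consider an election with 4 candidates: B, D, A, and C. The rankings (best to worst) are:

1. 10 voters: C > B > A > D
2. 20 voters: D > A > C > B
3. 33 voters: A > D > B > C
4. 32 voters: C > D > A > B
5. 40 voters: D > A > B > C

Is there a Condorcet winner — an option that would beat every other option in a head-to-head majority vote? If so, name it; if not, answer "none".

D

D vs B: 125–10 for D.
D vs A: 92–43 for D.
D vs C: 93–42 for D.
D beats every other option head-to-head.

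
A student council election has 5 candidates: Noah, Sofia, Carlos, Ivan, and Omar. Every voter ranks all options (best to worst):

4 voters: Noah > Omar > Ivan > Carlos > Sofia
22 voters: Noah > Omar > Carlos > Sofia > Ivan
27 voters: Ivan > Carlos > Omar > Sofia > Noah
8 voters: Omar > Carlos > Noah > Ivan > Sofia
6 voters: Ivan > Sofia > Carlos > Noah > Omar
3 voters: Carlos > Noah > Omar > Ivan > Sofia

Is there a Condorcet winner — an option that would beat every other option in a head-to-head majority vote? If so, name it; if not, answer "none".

Checking pairwise contests:
Carlos beats Noah 44–26.
Noah beats Sofia 37–33.
Ivan beats Carlos 37–33.
Noah beats Ivan 37–33.
Carlos beats Omar 36–34.
Every option loses at least one head-to-head, so there is no Condorcet winner.

none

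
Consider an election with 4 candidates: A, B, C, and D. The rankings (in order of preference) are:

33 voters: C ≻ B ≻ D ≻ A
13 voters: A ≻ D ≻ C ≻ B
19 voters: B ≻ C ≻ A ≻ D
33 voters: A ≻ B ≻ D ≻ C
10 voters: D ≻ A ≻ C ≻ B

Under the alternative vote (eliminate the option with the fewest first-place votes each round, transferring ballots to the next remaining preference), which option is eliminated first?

D

Round 1: A 46, B 19, C 33, D 10. Eliminate D.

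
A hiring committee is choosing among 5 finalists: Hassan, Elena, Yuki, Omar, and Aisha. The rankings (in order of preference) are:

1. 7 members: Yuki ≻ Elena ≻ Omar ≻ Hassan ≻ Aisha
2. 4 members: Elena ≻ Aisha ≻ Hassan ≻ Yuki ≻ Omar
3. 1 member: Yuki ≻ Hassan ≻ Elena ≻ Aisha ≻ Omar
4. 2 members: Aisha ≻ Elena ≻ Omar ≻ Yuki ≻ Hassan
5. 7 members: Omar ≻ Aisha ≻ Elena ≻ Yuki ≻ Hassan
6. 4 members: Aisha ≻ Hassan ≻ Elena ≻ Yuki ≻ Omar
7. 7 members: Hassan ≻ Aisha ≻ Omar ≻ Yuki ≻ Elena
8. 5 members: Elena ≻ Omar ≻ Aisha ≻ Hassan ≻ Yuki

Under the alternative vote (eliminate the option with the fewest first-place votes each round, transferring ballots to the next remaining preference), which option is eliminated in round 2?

Omar

Round 1: Hassan 7, Elena 9, Yuki 8, Omar 7, Aisha 6. Eliminate Aisha.
Round 2: Hassan 11, Elena 11, Yuki 8, Omar 7. Eliminate Omar.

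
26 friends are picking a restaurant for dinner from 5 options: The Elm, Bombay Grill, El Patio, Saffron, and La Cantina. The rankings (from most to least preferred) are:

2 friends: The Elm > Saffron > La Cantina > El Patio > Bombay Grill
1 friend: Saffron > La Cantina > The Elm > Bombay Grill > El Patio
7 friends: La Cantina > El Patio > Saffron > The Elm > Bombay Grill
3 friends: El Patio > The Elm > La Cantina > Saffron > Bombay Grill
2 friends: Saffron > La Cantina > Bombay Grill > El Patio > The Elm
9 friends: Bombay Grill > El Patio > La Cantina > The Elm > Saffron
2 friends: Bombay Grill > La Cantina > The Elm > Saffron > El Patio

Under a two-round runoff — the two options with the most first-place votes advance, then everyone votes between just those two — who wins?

Round 1 first-place votes: The Elm 2, Bombay Grill 11, El Patio 3, Saffron 3, La Cantina 7.
Bombay Grill and La Cantina advance.
Runoff: Bombay Grill is preferred to La Cantina by 11 voters; La Cantina by 15.
La Cantina wins the runoff.

La Cantina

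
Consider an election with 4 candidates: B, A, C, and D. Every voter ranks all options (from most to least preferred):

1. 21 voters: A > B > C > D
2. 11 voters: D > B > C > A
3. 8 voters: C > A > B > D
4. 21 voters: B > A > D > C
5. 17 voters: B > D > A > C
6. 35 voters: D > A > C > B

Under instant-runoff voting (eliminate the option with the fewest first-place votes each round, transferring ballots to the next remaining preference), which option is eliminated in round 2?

Round 1: B 38, A 21, C 8, D 46. Eliminate C.
Round 2: B 38, A 29, D 46. Eliminate A.

A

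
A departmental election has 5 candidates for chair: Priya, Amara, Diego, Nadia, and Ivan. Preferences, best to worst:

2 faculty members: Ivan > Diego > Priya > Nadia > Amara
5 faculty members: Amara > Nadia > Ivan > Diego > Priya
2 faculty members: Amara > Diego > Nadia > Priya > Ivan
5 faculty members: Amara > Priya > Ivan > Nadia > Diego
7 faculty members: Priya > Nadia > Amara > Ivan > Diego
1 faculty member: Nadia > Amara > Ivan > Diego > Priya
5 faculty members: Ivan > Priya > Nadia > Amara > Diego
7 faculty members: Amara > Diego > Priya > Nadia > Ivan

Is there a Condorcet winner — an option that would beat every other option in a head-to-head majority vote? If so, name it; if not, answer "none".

Amara vs Priya: 20–14 for Amara.
Amara vs Diego: 32–2 for Amara.
Amara vs Nadia: 19–15 for Amara.
Amara vs Ivan: 27–7 for Amara.
Amara beats every other option head-to-head.

Amara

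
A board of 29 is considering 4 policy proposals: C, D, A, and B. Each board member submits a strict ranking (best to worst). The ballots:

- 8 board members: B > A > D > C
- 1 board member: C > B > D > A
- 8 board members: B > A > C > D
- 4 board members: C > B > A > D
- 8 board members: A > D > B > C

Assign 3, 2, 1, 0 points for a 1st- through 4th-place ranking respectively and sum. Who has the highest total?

C: 8·0 + 1·3 + 8·1 + 4·3 + 8·0 = 23
D: 8·1 + 1·1 + 8·0 + 4·0 + 8·2 = 25
A: 8·2 + 1·0 + 8·2 + 4·1 + 8·3 = 60
B: 8·3 + 1·2 + 8·3 + 4·2 + 8·1 = 66
B has the highest Borda score (66).

B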